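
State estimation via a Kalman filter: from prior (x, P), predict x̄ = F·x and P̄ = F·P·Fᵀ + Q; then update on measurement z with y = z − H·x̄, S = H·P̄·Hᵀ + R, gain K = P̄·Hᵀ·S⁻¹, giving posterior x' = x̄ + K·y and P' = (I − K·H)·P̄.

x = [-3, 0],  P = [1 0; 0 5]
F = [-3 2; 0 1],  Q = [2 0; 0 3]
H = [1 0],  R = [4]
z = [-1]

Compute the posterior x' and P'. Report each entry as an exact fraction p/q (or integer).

x̄ = F·x = [9, 0]
P̄ = F·P·Fᵀ + Q = [31 10; 10 8]
y = z − H·x̄ = [-10]
S = H·P̄·Hᵀ + R = [35]
K = P̄·Hᵀ·S⁻¹ = [31/35; 2/7]
x' = x̄ + K·y = [1/7, -20/7]
P' = (I − K·H)·P̄ = [124/35 8/7; 8/7 36/7]

x' = [1/7, -20/7]
P' = [124/35 8/7; 8/7 36/7]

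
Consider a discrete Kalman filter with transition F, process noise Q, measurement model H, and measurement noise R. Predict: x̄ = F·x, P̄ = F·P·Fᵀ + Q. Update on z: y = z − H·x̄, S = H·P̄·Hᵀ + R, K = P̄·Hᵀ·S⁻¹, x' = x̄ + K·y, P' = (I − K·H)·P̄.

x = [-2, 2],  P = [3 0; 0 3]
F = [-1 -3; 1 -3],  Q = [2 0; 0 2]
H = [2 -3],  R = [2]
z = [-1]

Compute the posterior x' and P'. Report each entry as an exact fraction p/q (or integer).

x' = [-192/65, -112/65]
P' = [2048/65 1368/65; 1368/65 928/65]

x̄ = F·x = [-4, -8]
P̄ = F·P·Fᵀ + Q = [32 24; 24 32]
y = z − H·x̄ = [-17]
S = H·P̄·Hᵀ + R = [130]
K = P̄·Hᵀ·S⁻¹ = [-4/65; -24/65]
x' = x̄ + K·y = [-192/65, -112/65]
P' = (I − K·H)·P̄ = [2048/65 1368/65; 1368/65 928/65]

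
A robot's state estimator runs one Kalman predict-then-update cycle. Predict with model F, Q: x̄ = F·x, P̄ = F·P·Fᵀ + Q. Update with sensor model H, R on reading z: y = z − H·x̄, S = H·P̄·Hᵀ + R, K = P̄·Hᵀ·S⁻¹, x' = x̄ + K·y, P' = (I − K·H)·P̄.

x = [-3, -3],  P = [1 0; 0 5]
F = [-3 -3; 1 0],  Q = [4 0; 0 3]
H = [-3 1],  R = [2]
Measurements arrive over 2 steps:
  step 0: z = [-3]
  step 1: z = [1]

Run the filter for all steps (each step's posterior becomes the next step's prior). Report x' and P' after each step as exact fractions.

step 0: x̄ = F·x = [18, -3]
step 0: P̄ = F·P·Fᵀ + Q = [58 -3; -3 4]
step 0: y = z − H·x̄ = [54]
step 0: S = H·P̄·Hᵀ + R = [546]
step 0: K = P̄·Hᵀ·S⁻¹ = [-59/182; 1/42]
step 0: x' = x̄ + K·y = [45/91, -12/7]
step 0: P' = (I − K·H)·P̄ = [113/182 17/14; 17/14 155/42]
step 1: x̄ = F·x = [333/91, 45/91]
step 1: P̄ = F·P·Fᵀ + Q = [5884/91 -501/91; -501/91 659/182]
step 1: y = z − H·x̄ = [1045/91]
step 1: S = H·P̄·Hᵀ + R = [112947/182]
step 1: K = P̄·Hᵀ·S⁻¹ = [-12102/37649; 3665/112947]
step 1: x' = x̄ + K·y = [-1203/37649, 97940/112947]
step 1: P' = (I − K·H)·P̄ = [20210/37649 36426/37649; 36426/37649 335164/112947]

step 0: x' = [45/91, -12/7], P' = [113/182 17/14; 17/14 155/42]
step 1: x' = [-1203/37649, 97940/112947], P' = [20210/37649 36426/37649; 36426/37649 335164/112947]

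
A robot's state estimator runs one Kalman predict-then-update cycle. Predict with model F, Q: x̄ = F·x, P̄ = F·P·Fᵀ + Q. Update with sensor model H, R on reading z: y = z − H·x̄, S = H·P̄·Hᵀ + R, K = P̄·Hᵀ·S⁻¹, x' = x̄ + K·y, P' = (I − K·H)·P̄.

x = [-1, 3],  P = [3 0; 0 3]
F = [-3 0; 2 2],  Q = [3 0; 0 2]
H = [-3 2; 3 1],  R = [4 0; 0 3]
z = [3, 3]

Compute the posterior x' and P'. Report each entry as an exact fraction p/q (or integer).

x' = [7761/19735, 8640/3947]
P' = [3828/19735 252/3947; 252/3947 2904/3947]

x̄ = F·x = [3, 4]
P̄ = F·P·Fᵀ + Q = [30 -18; -18 26]
y = z − H·x̄ = [4, -10]
S = H·P̄·Hᵀ + R = [594 -272; -272 191]
K = P̄·Hᵀ·S⁻¹ = [-2241/19735 4248/19735; 1263/3947 1220/3947]
x' = x̄ + K·y = [7761/19735, 8640/3947]
P' = (I − K·H)·P̄ = [3828/19735 252/3947; 252/3947 2904/3947]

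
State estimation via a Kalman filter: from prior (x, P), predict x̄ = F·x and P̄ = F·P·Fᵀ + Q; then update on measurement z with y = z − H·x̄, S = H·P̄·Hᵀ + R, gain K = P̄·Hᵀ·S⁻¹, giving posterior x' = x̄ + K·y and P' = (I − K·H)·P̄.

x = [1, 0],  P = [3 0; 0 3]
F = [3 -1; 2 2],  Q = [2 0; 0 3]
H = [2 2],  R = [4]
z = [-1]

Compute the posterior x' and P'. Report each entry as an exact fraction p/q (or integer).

x̄ = F·x = [3, 2]
P̄ = F·P·Fᵀ + Q = [32 12; 12 27]
y = z − H·x̄ = [-11]
S = H·P̄·Hᵀ + R = [336]
K = P̄·Hᵀ·S⁻¹ = [11/42; 13/56]
x' = x̄ + K·y = [5/42, -31/56]
P' = (I − K·H)·P̄ = [188/21 -59/7; -59/7 249/28]

x' = [5/42, -31/56]
P' = [188/21 -59/7; -59/7 249/28]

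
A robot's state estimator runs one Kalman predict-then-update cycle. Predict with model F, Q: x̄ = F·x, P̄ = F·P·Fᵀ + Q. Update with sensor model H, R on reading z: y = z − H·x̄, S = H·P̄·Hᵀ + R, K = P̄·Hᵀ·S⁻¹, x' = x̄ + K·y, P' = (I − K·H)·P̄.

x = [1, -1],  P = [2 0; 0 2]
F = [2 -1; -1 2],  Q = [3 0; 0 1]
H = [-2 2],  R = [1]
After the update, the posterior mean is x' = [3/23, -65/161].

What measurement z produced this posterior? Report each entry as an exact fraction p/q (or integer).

z = [-1]

x̄ = F·x = [3, -3]
P̄ = F·P·Fᵀ + Q = [13 -8; -8 11]
S = H·P̄·Hᵀ + R = [161]
K = P̄·Hᵀ·S⁻¹ = [-6/23; 38/161]
x' − x̄ = [-66/23, 418/161] = K·y
y = (KᵀK)⁻¹·Kᵀ·(x' − x̄) = [11]
z = y + H·x̄ = [11] + [-12] = [-1]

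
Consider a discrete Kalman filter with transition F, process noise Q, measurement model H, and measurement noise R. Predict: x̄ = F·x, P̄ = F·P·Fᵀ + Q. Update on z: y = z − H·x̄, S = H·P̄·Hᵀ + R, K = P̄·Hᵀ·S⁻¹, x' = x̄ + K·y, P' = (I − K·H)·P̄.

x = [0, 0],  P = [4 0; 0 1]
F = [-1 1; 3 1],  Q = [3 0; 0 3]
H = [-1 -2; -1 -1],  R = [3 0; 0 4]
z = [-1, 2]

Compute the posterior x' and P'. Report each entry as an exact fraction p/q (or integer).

x' = [-1033/785, 699/785]
P' = [3877/785 -2321/785; -2321/785 1873/785]

x̄ = F·x = [0, 0]
P̄ = F·P·Fᵀ + Q = [8 -11; -11 40]
y = z − H·x̄ = [-1, 2]
S = H·P̄·Hᵀ + R = [127 55; 55 30]
K = P̄·Hᵀ·S⁻¹ = [51/157 -389/785; -95/157 112/785]
x' = x̄ + K·y = [-1033/785, 699/785]
P' = (I − K·H)·P̄ = [3877/785 -2321/785; -2321/785 1873/785]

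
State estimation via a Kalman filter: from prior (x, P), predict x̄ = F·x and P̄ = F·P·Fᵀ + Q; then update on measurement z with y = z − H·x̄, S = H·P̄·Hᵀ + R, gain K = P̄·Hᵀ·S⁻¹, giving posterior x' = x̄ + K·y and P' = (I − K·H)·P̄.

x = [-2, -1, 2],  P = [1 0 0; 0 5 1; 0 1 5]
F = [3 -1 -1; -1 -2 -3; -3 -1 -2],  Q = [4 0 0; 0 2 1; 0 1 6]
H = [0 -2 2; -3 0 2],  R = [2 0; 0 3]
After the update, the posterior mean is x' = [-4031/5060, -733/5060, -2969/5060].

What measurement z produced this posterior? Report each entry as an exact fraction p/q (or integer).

x̄ = F·x = [-7, -2, 3]
P̄ = F·P·Fᵀ + Q = [25 27 9; 27 80 51; 9 51 44]
S = H·P̄·Hᵀ + R = [90 80; 80 296]
K = P̄·Hᵀ·S⁻¹ = [-381/1265 -225/2024; -1178/1265 653/2024; -564/1265 661/2024]
x' − x̄ = [31389/5060, 9387/5060, -18149/5060] = K·y
y = (KᵀK)⁻¹·Kᵀ·(x' − x̄) = [-11, -26]
z = y + H·x̄ = [-11, -26] + [10, 27] = [-1, 1]

z = [-1, 1]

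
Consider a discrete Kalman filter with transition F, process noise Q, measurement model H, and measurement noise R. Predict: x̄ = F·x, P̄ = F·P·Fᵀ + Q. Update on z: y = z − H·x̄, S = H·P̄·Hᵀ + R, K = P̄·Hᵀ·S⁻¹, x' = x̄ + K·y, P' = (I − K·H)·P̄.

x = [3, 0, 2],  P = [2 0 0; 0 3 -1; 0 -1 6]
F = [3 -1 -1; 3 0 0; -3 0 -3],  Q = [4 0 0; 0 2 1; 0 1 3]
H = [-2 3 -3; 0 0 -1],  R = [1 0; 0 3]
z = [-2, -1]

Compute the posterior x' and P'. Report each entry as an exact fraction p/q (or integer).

x' = [659/99, 155/33, 10/11]
P' = [16969/594 3623/198 -8/11; 3623/198 887/66 13/11; -8/11 13/11 75/44]

x̄ = F·x = [7, 9, -15]
P̄ = F·P·Fᵀ + Q = [29 18 -3; 18 20 -17; -3 -17 75]
y = z − H·x̄ = [-60, -16]
S = H·P̄·Hᵀ + R = [1026 270; 270 78]
K = P̄·Hᵀ·S⁻¹ = [-35/594 8/33; 35/198 -13/33; -5/44 -25/44]
x' = x̄ + K·y = [659/99, 155/33, 10/11]
P' = (I − K·H)·P̄ = [16969/594 3623/198 -8/11; 3623/198 887/66 13/11; -8/11 13/11 75/44]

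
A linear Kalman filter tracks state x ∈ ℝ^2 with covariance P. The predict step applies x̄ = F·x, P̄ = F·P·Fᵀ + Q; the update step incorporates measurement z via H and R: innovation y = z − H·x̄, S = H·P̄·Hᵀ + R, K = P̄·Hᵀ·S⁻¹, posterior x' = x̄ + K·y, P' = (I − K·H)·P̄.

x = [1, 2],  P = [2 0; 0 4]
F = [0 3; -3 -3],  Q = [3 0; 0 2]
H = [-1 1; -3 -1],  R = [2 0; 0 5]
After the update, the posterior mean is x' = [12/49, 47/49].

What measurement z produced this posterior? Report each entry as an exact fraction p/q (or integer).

x̄ = F·x = [6, -9]
P̄ = F·P·Fᵀ + Q = [39 -36; -36 56]
S = H·P̄·Hᵀ + R = [169 133; 133 196]
K = P̄·Hᵀ·S⁻¹ = [-187/735 -1238/5145; 1588/2205 -3448/15435]
x' − x̄ = [-282/49, 488/49] = K·y
y = (KᵀK)⁻¹·Kᵀ·(x' − x̄) = [16, 7]
z = y + H·x̄ = [16, 7] + [-15, -9] = [1, -2]

z = [1, -2]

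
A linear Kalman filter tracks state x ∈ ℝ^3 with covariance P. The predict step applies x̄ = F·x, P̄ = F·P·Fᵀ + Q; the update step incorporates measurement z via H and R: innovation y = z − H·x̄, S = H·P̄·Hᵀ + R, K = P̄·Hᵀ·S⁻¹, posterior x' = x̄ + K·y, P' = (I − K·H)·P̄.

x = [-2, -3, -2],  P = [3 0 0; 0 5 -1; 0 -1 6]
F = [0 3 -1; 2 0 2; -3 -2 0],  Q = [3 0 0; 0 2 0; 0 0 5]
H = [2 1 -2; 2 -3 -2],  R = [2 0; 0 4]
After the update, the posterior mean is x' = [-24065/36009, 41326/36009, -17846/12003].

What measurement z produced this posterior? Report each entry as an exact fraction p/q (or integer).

x̄ = F·x = [-7, -8, 12]
P̄ = F·P·Fᵀ + Q = [60 -18 -32; -18 38 -14; -32 -14 52]
S = H·P̄·Hᵀ + R = [728 606; 606 1098]
K = P̄·Hᵀ·S⁻¹ = [3170/36009 18167/108027; 8906/36009 -26749/108027; -3430/12003 1547/36009]
x' − x̄ = [227998/36009, 329398/36009, -161882/12003] = K·y
y = (KᵀK)⁻¹·Kᵀ·(x' − x̄) = [49, 12]
z = y + H·x̄ = [49, 12] + [-46, -14] = [3, -2]

z = [3, -2]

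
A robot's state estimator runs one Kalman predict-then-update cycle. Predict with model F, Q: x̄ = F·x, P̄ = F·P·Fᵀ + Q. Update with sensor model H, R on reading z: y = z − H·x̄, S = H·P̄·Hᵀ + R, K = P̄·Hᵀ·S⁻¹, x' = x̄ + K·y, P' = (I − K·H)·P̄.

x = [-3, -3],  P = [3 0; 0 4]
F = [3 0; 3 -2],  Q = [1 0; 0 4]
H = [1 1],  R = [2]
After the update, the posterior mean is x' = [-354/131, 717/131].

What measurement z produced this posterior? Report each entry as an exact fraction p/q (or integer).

z = [3]

x̄ = F·x = [-9, -3]
P̄ = F·P·Fᵀ + Q = [28 27; 27 47]
S = H·P̄·Hᵀ + R = [131]
K = P̄·Hᵀ·S⁻¹ = [55/131; 74/131]
x' − x̄ = [825/131, 1110/131] = K·y
y = (KᵀK)⁻¹·Kᵀ·(x' − x̄) = [15]
z = y + H·x̄ = [15] + [-12] = [3]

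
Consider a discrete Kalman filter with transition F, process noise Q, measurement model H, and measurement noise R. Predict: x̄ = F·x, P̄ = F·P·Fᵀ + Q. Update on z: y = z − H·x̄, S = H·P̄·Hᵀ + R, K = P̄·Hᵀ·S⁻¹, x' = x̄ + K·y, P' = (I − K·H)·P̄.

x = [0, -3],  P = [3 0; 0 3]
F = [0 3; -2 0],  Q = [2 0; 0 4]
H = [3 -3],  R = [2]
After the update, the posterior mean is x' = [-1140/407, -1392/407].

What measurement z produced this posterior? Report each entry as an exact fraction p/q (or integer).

z = [2]

x̄ = F·x = [-9, 0]
P̄ = F·P·Fᵀ + Q = [29 0; 0 16]
S = H·P̄·Hᵀ + R = [407]
K = P̄·Hᵀ·S⁻¹ = [87/407; -48/407]
x' − x̄ = [2523/407, -1392/407] = K·y
y = (KᵀK)⁻¹·Kᵀ·(x' − x̄) = [29]
z = y + H·x̄ = [29] + [-27] = [2]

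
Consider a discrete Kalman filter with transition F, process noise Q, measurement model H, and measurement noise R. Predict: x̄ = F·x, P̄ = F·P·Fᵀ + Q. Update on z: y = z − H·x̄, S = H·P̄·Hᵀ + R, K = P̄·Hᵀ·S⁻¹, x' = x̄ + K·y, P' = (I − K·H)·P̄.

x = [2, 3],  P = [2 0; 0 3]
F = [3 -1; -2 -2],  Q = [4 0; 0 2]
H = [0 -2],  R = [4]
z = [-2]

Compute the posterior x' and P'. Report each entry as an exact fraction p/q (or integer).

x' = [3/23, 12/23]
P' = [539/23 -6/23; -6/23 22/23]

x̄ = F·x = [3, -10]
P̄ = F·P·Fᵀ + Q = [25 -6; -6 22]
y = z − H·x̄ = [-22]
S = H·P̄·Hᵀ + R = [92]
K = P̄·Hᵀ·S⁻¹ = [3/23; -11/23]
x' = x̄ + K·y = [3/23, 12/23]
P' = (I − K·H)·P̄ = [539/23 -6/23; -6/23 22/23]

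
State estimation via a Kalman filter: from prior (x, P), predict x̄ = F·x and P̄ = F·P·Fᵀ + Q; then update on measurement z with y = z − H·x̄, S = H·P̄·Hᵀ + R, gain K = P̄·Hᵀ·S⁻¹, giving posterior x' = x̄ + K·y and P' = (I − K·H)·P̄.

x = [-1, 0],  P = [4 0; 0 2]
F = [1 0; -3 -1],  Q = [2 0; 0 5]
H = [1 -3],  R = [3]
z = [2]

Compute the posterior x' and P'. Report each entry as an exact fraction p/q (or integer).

x̄ = F·x = [-1, 3]
P̄ = F·P·Fᵀ + Q = [6 -12; -12 43]
y = z − H·x̄ = [12]
S = H·P̄·Hᵀ + R = [468]
K = P̄·Hᵀ·S⁻¹ = [7/78; -47/156]
x' = x̄ + K·y = [1/13, -8/13]
P' = (I − K·H)·P̄ = [29/13 17/26; 17/26 27/52]

x' = [1/13, -8/13]
P' = [29/13 17/26; 17/26 27/52]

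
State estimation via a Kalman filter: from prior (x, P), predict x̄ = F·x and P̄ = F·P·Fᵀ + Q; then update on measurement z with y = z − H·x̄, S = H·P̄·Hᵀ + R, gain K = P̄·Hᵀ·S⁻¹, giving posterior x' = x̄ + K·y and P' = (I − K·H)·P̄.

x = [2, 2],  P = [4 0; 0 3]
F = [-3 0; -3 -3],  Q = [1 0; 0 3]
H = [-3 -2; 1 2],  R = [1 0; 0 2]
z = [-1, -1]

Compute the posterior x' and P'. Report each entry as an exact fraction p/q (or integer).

x̄ = F·x = [-6, -12]
P̄ = F·P·Fᵀ + Q = [37 36; 36 66]
y = z − H·x̄ = [-43, 29]
S = H·P̄·Hᵀ + R = [1030 -663; -663 447]
K = P̄·Hᵀ·S⁻¹ = [-3178/6947 -9059/20841; 1368/6947 4640/6947]
x' = x̄ + K·y = [22205/20841, -7628/6947]
P' = (I − K·H)·P̄ = [13826/20841 -5324/6947; -5324/6947 7302/6947]

x' = [22205/20841, -7628/6947]
P' = [13826/20841 -5324/6947; -5324/6947 7302/6947]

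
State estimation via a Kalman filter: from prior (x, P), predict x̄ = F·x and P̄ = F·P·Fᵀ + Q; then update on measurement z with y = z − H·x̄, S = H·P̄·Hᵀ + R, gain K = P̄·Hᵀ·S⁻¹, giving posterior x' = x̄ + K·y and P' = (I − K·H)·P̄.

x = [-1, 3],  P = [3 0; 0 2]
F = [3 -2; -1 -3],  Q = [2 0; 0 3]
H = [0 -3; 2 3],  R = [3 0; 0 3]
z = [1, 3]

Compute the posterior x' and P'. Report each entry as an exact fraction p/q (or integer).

x' = [19467/11167, -254/859]
P' = [15933/11167 -405/859; -405/859 276/859]

x̄ = F·x = [-9, -8]
P̄ = F·P·Fᵀ + Q = [37 3; 3 24]
y = z − H·x̄ = [-23, 45]
S = H·P̄·Hᵀ + R = [219 -234; -234 403]
K = P̄·Hᵀ·S⁻¹ = [405/859 5357/11167; -276/859 6/859]
x' = x̄ + K·y = [19467/11167, -254/859]
P' = (I − K·H)·P̄ = [15933/11167 -405/859; -405/859 276/859]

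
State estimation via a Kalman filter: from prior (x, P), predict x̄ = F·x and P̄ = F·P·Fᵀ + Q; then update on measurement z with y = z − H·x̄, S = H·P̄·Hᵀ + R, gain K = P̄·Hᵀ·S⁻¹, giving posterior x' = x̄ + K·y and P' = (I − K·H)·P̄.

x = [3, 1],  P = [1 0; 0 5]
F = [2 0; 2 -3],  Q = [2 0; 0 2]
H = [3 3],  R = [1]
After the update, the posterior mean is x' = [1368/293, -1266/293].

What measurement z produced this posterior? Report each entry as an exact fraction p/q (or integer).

x̄ = F·x = [6, 3]
P̄ = F·P·Fᵀ + Q = [6 4; 4 51]
S = H·P̄·Hᵀ + R = [586]
K = P̄·Hᵀ·S⁻¹ = [15/293; 165/586]
x' − x̄ = [-390/293, -2145/293] = K·y
y = (KᵀK)⁻¹·Kᵀ·(x' − x̄) = [-26]
z = y + H·x̄ = [-26] + [27] = [1]

z = [1]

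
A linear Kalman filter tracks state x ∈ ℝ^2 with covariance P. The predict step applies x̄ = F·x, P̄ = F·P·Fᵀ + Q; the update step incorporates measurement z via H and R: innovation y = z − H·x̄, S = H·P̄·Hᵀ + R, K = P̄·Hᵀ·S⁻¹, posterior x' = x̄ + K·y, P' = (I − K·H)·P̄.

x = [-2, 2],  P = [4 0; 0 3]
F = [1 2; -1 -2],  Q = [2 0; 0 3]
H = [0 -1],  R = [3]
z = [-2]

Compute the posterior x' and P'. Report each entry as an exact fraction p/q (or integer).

x' = [-10/11, 16/11]
P' = [70/11 -24/11; -24/11 57/22]

x̄ = F·x = [2, -2]
P̄ = F·P·Fᵀ + Q = [18 -16; -16 19]
y = z − H·x̄ = [-4]
S = H·P̄·Hᵀ + R = [22]
K = P̄·Hᵀ·S⁻¹ = [8/11; -19/22]
x' = x̄ + K·y = [-10/11, 16/11]
P' = (I − K·H)·P̄ = [70/11 -24/11; -24/11 57/22]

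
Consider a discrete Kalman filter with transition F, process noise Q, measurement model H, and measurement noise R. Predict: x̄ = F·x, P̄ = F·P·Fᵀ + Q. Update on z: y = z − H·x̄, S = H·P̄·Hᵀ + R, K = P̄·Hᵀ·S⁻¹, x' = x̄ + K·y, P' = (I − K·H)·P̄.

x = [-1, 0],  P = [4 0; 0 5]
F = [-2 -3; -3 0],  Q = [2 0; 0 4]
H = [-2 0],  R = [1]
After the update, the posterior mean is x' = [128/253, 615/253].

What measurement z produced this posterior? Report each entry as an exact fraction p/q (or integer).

x̄ = F·x = [2, 3]
P̄ = F·P·Fᵀ + Q = [63 24; 24 40]
S = H·P̄·Hᵀ + R = [253]
K = P̄·Hᵀ·S⁻¹ = [-126/253; -48/253]
x' − x̄ = [-378/253, -144/253] = K·y
y = (KᵀK)⁻¹·Kᵀ·(x' − x̄) = [3]
z = y + H·x̄ = [3] + [-4] = [-1]

z = [-1]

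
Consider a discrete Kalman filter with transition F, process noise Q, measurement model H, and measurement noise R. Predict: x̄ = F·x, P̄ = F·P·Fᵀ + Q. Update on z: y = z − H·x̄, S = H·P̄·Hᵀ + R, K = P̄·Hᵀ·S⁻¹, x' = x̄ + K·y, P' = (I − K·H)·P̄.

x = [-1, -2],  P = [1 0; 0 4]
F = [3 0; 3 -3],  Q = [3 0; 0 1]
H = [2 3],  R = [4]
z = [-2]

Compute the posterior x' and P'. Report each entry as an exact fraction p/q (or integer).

x̄ = F·x = [-3, 3]
P̄ = F·P·Fᵀ + Q = [12 9; 9 46]
y = z − H·x̄ = [-5]
S = H·P̄·Hᵀ + R = [574]
K = P̄·Hᵀ·S⁻¹ = [51/574; 78/287]
x' = x̄ + K·y = [-1977/574, 471/287]
P' = (I − K·H)·P̄ = [4287/574 -1395/287; -1395/287 1034/287]

x' = [-1977/574, 471/287]
P' = [4287/574 -1395/287; -1395/287 1034/287]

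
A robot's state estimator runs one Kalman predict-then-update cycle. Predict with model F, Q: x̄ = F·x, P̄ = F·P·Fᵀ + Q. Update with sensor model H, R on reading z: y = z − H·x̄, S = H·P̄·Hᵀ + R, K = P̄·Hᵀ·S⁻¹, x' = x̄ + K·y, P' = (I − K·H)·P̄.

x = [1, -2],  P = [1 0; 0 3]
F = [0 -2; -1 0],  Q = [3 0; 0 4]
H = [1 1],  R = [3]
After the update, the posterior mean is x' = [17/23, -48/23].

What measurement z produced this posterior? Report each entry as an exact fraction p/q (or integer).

z = [-2]

x̄ = F·x = [4, -1]
P̄ = F·P·Fᵀ + Q = [15 0; 0 5]
S = H·P̄·Hᵀ + R = [23]
K = P̄·Hᵀ·S⁻¹ = [15/23; 5/23]
x' − x̄ = [-75/23, -25/23] = K·y
y = (KᵀK)⁻¹·Kᵀ·(x' − x̄) = [-5]
z = y + H·x̄ = [-5] + [3] = [-2]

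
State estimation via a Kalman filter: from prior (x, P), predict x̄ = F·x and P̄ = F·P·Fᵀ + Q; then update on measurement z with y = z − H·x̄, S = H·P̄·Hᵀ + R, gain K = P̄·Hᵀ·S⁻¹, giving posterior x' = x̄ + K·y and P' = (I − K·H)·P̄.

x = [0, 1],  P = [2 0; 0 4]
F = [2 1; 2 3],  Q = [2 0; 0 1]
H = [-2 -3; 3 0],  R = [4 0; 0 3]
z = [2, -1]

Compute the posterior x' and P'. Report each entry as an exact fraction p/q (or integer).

x' = [-285/787, -304/787]
P' = [2126/7083 -1300/7083; -1300/7083 3860/7083]

x̄ = F·x = [1, 3]
P̄ = F·P·Fᵀ + Q = [14 20; 20 45]
y = z − H·x̄ = [13, -4]
S = H·P̄·Hᵀ + R = [705 -264; -264 129]
K = P̄·Hᵀ·S⁻¹ = [-88/7083 2126/7083; -2245/7083 -1300/7083]
x' = x̄ + K·y = [-285/787, -304/787]
P' = (I − K·H)·P̄ = [2126/7083 -1300/7083; -1300/7083 3860/7083]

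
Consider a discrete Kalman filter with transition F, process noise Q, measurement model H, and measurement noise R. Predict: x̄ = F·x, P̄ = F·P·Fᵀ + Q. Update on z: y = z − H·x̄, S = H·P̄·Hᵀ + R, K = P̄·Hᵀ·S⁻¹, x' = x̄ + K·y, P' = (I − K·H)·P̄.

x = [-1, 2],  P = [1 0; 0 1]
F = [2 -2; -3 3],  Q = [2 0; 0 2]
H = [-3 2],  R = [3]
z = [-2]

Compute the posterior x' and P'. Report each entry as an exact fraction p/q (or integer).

x̄ = F·x = [-6, 9]
P̄ = F·P·Fᵀ + Q = [10 -12; -12 20]
y = z − H·x̄ = [-38]
S = H·P̄·Hᵀ + R = [317]
K = P̄·Hᵀ·S⁻¹ = [-54/317; 76/317]
x' = x̄ + K·y = [150/317, -35/317]
P' = (I − K·H)·P̄ = [254/317 300/317; 300/317 564/317]

x' = [150/317, -35/317]
P' = [254/317 300/317; 300/317 564/317]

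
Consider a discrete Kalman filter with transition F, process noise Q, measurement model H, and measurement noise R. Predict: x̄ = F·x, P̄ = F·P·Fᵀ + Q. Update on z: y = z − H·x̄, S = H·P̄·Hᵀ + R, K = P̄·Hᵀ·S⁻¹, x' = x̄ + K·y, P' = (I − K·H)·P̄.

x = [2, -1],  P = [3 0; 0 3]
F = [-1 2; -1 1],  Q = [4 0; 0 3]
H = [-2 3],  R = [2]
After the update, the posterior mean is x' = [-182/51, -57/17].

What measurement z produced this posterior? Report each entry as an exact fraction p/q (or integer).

x̄ = F·x = [-4, -3]
P̄ = F·P·Fᵀ + Q = [19 9; 9 9]
S = H·P̄·Hᵀ + R = [51]
K = P̄·Hᵀ·S⁻¹ = [-11/51; 3/17]
x' − x̄ = [22/51, -6/17] = K·y
y = (KᵀK)⁻¹·Kᵀ·(x' − x̄) = [-2]
z = y + H·x̄ = [-2] + [-1] = [-3]

z = [-3]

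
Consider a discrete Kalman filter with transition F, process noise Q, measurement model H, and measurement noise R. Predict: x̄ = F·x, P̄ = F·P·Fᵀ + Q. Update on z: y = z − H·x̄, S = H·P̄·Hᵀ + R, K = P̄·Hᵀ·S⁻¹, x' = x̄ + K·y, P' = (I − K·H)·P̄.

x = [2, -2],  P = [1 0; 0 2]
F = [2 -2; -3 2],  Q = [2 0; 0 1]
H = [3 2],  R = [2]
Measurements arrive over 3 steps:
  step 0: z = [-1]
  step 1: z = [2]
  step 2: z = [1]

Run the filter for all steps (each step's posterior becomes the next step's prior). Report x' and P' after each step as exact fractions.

step 0: x' = [93/16, -145/16], P' = [63/8 -91/8; -91/8 135/8]
step 1: x' = [1071/122, -1463/122], P' = [6814/183 -9983/183; -9983/183 14707/183]
step 2: x' = [82781/15805, -46087/6322], P' = [741463/15805 -217446/3161; -217446/3161 320251/3161]

step 0: x̄ = F·x = [8, -10]
step 0: P̄ = F·P·Fᵀ + Q = [14 -14; -14 18]
step 0: y = z − H·x̄ = [-5]
step 0: S = H·P̄·Hᵀ + R = [32]
step 0: K = P̄·Hᵀ·S⁻¹ = [7/16; -3/16]
step 0: x' = x̄ + K·y = [93/16, -145/16]
step 0: P' = (I − K·H)·P̄ = [63/8 -91/8; -91/8 135/8]
step 1: x̄ = F·x = [119/4, -569/16]
step 1: P̄ = F·P·Fᵀ + Q = [192 -457/2; -457/2 2207/8]
step 1: y = z − H·x̄ = [-129/8]
step 1: S = H·P̄·Hᵀ + R = [183/2]
step 1: K = P̄·Hᵀ·S⁻¹ = [238/183; -535/366]
step 1: x' = x̄ + K·y = [1071/122, -1463/122]
step 1: P' = (I − K·H)·P̄ = [6814/183 -9983/183; -9983/183 14707/183]
step 2: x̄ = F·x = [2534/61, -6139/122]
step 2: P̄ = F·P·Fᵀ + Q = [55438/61 -66514/61; -66514/61 240133/183]
step 2: y = z − H·x̄ = [-1402/61]
step 2: S = H·P̄·Hᵀ + R = [63220/183]
step 2: K = P̄·Hᵀ·S⁻¹ = [49929/31610; -5918/3161]
step 2: x' = x̄ + K·y = [82781/15805, -46087/6322]
step 2: P' = (I − K·H)·P̄ = [741463/15805 -217446/3161; -217446/3161 320251/3161]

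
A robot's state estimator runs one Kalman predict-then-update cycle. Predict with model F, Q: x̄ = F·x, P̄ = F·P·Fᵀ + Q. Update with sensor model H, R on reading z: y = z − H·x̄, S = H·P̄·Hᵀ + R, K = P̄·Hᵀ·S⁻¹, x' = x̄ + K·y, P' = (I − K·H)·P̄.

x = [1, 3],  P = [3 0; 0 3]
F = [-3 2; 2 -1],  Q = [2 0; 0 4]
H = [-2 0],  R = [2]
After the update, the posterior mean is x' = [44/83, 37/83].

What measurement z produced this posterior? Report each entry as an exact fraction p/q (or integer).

x̄ = F·x = [3, -1]
P̄ = F·P·Fᵀ + Q = [41 -24; -24 19]
S = H·P̄·Hᵀ + R = [166]
K = P̄·Hᵀ·S⁻¹ = [-41/83; 24/83]
x' − x̄ = [-205/83, 120/83] = K·y
y = (KᵀK)⁻¹·Kᵀ·(x' − x̄) = [5]
z = y + H·x̄ = [5] + [-6] = [-1]

z = [-1]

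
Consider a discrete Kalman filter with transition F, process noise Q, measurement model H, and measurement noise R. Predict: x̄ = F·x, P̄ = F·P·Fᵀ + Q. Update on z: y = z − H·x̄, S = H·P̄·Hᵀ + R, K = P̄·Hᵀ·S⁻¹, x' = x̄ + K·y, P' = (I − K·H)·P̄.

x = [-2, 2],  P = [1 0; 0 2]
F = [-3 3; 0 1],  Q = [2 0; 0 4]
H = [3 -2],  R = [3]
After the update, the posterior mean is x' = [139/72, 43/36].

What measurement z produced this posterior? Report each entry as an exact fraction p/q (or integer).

z = [3]

x̄ = F·x = [12, 2]
P̄ = F·P·Fᵀ + Q = [29 6; 6 6]
S = H·P̄·Hᵀ + R = [216]
K = P̄·Hᵀ·S⁻¹ = [25/72; 1/36]
x' − x̄ = [-725/72, -29/36] = K·y
y = (KᵀK)⁻¹·Kᵀ·(x' − x̄) = [-29]
z = y + H·x̄ = [-29] + [32] = [3]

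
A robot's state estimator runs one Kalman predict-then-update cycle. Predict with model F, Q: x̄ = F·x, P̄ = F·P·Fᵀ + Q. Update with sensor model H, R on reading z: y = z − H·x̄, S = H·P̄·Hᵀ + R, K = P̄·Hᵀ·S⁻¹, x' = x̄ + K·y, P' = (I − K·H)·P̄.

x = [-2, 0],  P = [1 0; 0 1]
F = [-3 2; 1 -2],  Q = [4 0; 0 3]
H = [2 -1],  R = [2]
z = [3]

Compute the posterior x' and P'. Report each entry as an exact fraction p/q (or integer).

x̄ = F·x = [6, -2]
P̄ = F·P·Fᵀ + Q = [17 -7; -7 8]
y = z − H·x̄ = [-11]
S = H·P̄·Hᵀ + R = [106]
K = P̄·Hᵀ·S⁻¹ = [41/106; -11/53]
x' = x̄ + K·y = [185/106, 15/53]
P' = (I − K·H)·P̄ = [121/106 80/53; 80/53 182/53]

x' = [185/106, 15/53]
P' = [121/106 80/53; 80/53 182/53]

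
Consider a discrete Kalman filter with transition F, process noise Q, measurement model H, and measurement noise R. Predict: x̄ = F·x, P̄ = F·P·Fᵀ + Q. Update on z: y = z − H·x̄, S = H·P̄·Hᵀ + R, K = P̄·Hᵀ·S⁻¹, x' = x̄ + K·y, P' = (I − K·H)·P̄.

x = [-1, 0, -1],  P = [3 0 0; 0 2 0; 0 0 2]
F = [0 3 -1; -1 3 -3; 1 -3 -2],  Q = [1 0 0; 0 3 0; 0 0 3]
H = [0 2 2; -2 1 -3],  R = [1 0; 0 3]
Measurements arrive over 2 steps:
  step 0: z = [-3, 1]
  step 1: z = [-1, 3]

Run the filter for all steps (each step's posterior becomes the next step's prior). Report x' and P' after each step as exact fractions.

step 0: x̄ = F·x = [1, 4, 1]
step 0: P̄ = F·P·Fᵀ + Q = [21 24 -14; 24 42 -9; -14 -9 32]
step 0: y = z − H·x̄ = [-13, 2]
step 0: S = H·P̄·Hᵀ + R = [225 -112; -112 207]
step 0: K = P̄·Hᵀ·S⁻¹ = [6828/34031 7640/34031; 16014/34031 12117/34031; 898/34031 -12173/34031]
step 0: x' = x̄ + K·y = [-39453/34031, -47824/34031, -1989/34031]
step 0: P' = (I − K·H)·P̄ = [394731/34031 205656/34031 -202242/34031; 205656/34031 117921/34031 -109914/34031; -202242/34031 -109914/34031 110363/34031]
step 1: x̄ = F·x = [-141483/34031, -98052/34031, 107997/34031]
step 1: P̄ = F·P·Fᵀ + Q = [1865167/34031 1892136/34031 308389/34031; 1892136/34031 2082444/34031 312594/34031; 308389/34031 312594/34031 255629/34031]
step 1: y = z − H·x̄ = [-53921/34031, 241170/34031]
step 1: S = H·P̄·Hᵀ + R = [11887075/34031 -7421362/34031; -7421362/34031 6202426/34031]
step 1: K = P̄·Hᵀ·S⁻¹ = [627365/1723557 -34475/3447114; 49565546/91348521 20430617/91348521; -13224463/274045563 -126294383/548091126]
step 1: x' = x̄ + K·y = [-8281841/1723557, -196946228/91348521, 443124409/274045563]
step 1: P' = (I − K·H)·P̄ = [7953991/1149038 2062609/574519 -11748289/3447114; 2062609/574519 65962486/30449507 -173104685/91348521; -11748289/3447114 -173104685/91348521 1025403647/548091126]

step 0: x' = [-39453/34031, -47824/34031, -1989/34031], P' = [394731/34031 205656/34031 -202242/34031; 205656/34031 117921/34031 -109914/34031; -202242/34031 -109914/34031 110363/34031]
step 1: x' = [-8281841/1723557, -196946228/91348521, 443124409/274045563], P' = [7953991/1149038 2062609/574519 -11748289/3447114; 2062609/574519 65962486/30449507 -173104685/91348521; -11748289/3447114 -173104685/91348521 1025403647/548091126]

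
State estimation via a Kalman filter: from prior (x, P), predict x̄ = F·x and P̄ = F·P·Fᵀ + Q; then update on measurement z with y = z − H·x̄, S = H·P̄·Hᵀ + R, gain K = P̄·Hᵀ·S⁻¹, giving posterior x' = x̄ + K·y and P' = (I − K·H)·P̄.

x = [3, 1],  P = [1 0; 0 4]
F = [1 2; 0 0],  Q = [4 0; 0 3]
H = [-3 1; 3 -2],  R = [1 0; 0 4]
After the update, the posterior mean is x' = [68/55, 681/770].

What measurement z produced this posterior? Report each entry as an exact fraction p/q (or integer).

z = [-3, 1]

x̄ = F·x = [5, 0]
P̄ = F·P·Fᵀ + Q = [21 0; 0 3]
S = H·P̄·Hᵀ + R = [193 -195; -195 205]
K = P̄·Hᵀ·S⁻¹ = [-9/22 -9/110; -111/308 -573/1540]
x' − x̄ = [-207/55, 681/770] = K·y
y = (KᵀK)⁻¹·Kᵀ·(x' − x̄) = [12, -14]
z = y + H·x̄ = [12, -14] + [-15, 15] = [-3, 1]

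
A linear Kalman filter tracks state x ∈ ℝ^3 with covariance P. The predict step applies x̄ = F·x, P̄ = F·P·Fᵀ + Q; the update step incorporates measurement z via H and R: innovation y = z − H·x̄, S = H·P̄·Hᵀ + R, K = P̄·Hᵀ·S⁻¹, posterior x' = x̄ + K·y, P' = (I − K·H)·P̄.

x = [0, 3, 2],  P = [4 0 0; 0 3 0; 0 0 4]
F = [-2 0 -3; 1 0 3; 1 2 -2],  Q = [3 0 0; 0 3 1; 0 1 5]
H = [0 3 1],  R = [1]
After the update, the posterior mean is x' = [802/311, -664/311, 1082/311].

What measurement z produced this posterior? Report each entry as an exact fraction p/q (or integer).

x̄ = F·x = [-6, 6, 2]
P̄ = F·P·Fᵀ + Q = [55 -44 16; -44 43 -19; 16 -19 37]
S = H·P̄·Hᵀ + R = [311]
K = P̄·Hᵀ·S⁻¹ = [-116/311; 110/311; -20/311]
x' − x̄ = [2668/311, -2530/311, 460/311] = K·y
y = (KᵀK)⁻¹·Kᵀ·(x' − x̄) = [-23]
z = y + H·x̄ = [-23] + [20] = [-3]

z = [-3]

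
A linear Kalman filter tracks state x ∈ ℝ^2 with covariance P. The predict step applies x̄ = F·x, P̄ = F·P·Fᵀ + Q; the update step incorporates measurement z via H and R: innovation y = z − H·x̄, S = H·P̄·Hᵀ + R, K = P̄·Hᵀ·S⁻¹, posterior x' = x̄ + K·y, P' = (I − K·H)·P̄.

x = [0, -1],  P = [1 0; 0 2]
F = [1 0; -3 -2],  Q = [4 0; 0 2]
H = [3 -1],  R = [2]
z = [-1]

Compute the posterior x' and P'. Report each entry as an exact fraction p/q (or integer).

x̄ = F·x = [0, 2]
P̄ = F·P·Fᵀ + Q = [5 -3; -3 19]
y = z − H·x̄ = [1]
S = H·P̄·Hᵀ + R = [84]
K = P̄·Hᵀ·S⁻¹ = [3/14; -1/3]
x' = x̄ + K·y = [3/14, 5/3]
P' = (I − K·H)·P̄ = [8/7 3; 3 29/3]

x' = [3/14, 5/3]
P' = [8/7 3; 3 29/3]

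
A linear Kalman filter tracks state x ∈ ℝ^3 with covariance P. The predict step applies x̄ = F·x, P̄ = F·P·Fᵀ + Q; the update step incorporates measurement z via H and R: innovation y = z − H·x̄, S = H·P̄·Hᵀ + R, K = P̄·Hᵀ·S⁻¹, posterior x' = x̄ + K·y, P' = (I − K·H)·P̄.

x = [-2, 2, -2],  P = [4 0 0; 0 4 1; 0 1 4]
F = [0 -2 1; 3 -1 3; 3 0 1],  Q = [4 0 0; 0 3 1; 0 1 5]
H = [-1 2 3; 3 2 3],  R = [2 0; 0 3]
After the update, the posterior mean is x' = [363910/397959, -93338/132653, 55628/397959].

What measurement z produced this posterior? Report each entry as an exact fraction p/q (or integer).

x̄ = F·x = [-6, -14, -8]
P̄ = F·P·Fᵀ + Q = [20 13 2; 13 73 48; 2 48 45]
S = H·P̄·Hᵀ + R = [1231 1277; 1277 1648]
K = P̄·Hᵀ·S⁻¹ = [-97708/397959 97928/397959; 12121/132653 17090/132653; 74743/397959 -686/397959]
x' − x̄ = [2751664/397959, 1763804/132653, 3239300/397959] = K·y
y = (KᵀK)⁻¹·Kᵀ·(x' − x̄) = [44, 72]
z = y + H·x̄ = [44, 72] + [-46, -70] = [-2, 2]

z = [-2, 2]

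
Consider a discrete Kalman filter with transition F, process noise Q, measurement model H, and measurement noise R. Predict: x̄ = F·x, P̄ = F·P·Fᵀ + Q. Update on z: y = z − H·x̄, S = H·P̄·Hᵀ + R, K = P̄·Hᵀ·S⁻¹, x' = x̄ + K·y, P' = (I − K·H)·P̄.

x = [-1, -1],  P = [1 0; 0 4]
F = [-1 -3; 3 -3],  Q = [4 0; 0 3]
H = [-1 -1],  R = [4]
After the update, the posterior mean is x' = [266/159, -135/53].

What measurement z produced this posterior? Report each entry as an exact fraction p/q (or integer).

x̄ = F·x = [4, 0]
P̄ = F·P·Fᵀ + Q = [41 33; 33 48]
S = H·P̄·Hᵀ + R = [159]
K = P̄·Hᵀ·S⁻¹ = [-74/159; -27/53]
x' − x̄ = [-370/159, -135/53] = K·y
y = (KᵀK)⁻¹·Kᵀ·(x' − x̄) = [5]
z = y + H·x̄ = [5] + [-4] = [1]

z = [1]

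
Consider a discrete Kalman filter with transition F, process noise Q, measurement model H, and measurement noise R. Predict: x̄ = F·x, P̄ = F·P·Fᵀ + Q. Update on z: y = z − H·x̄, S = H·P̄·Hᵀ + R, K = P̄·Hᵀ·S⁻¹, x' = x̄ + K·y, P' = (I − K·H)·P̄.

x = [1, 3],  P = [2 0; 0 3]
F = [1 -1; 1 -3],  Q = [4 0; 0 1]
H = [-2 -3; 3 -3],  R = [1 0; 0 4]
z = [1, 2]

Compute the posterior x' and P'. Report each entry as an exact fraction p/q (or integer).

x' = [1213/5062, -17909/35434]
P' = [963/5062 -313/5062; -313/5062 3845/35434]

x̄ = F·x = [-2, -8]
P̄ = F·P·Fᵀ + Q = [9 11; 11 30]
y = z − H·x̄ = [-27, -16]
S = H·P̄·Hᵀ + R = [439 183; 183 157]
K = P̄·Hᵀ·S⁻¹ = [-987/5062 957/5062; -7153/35434 -4527/35434]
x' = x̄ + K·y = [1213/5062, -17909/35434]
P' = (I − K·H)·P̄ = [963/5062 -313/5062; -313/5062 3845/35434]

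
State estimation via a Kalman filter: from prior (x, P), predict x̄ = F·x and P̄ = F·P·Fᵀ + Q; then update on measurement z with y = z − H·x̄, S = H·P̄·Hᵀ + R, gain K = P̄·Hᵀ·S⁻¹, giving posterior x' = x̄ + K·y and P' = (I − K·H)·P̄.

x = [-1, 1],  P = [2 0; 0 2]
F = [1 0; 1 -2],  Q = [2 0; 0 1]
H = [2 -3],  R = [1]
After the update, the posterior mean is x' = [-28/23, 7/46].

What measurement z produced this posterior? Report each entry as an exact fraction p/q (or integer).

x̄ = F·x = [-1, -3]
P̄ = F·P·Fᵀ + Q = [4 2; 2 11]
S = H·P̄·Hᵀ + R = [92]
K = P̄·Hᵀ·S⁻¹ = [1/46; -29/92]
x' − x̄ = [-5/23, 145/46] = K·y
y = (KᵀK)⁻¹·Kᵀ·(x' − x̄) = [-10]
z = y + H·x̄ = [-10] + [7] = [-3]

z = [-3]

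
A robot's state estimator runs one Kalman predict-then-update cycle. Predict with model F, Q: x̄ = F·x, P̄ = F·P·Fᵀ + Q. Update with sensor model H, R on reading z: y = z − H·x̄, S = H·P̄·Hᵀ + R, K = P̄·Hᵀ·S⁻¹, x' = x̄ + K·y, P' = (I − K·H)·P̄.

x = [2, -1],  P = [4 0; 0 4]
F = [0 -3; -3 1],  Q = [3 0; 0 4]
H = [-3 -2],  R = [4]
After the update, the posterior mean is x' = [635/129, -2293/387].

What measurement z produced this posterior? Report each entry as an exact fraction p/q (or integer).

x̄ = F·x = [3, -7]
P̄ = F·P·Fᵀ + Q = [39 -12; -12 44]
S = H·P̄·Hᵀ + R = [387]
K = P̄·Hᵀ·S⁻¹ = [-31/129; -52/387]
x' − x̄ = [248/129, 416/387] = K·y
y = (KᵀK)⁻¹·Kᵀ·(x' − x̄) = [-8]
z = y + H·x̄ = [-8] + [5] = [-3]

z = [-3]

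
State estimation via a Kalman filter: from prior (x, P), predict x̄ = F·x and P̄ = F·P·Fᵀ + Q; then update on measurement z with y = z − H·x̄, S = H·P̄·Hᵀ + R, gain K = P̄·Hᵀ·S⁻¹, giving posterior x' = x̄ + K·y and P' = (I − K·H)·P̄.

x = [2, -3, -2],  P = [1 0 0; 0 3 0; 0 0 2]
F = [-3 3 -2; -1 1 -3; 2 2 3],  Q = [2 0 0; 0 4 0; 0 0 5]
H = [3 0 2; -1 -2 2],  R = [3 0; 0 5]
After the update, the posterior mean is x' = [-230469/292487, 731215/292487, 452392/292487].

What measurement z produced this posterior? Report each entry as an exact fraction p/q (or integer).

x̄ = F·x = [-11, 1, -8]
P̄ = F·P·Fᵀ + Q = [46 24 0; 24 26 -14; 0 -14 39]
S = H·P̄·Hᵀ + R = [573 -70; -70 519]
K = P̄·Hᵀ·S⁻¹ = [65042/292487 -44202/292487; 15556/292487 -56512/292487; 47902/292487 66198/292487]
x' − x̄ = [2986888/292487, 438728/292487, 2792288/292487] = K·y
y = (KᵀK)⁻¹·Kᵀ·(x' − x̄) = [50, 6]
z = y + H·x̄ = [50, 6] + [-49, -7] = [1, -1]

z = [1, -1]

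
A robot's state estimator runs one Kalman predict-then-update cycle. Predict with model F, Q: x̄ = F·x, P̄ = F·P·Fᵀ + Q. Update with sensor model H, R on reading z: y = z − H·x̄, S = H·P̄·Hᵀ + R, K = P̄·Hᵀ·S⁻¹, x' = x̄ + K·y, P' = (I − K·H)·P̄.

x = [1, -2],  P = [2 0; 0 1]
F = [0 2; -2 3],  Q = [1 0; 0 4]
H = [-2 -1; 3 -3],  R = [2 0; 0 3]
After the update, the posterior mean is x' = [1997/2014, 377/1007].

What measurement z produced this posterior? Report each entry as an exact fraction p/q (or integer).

z = [-3, 2]

x̄ = F·x = [-4, -8]
P̄ = F·P·Fᵀ + Q = [5 6; 6 21]
S = H·P̄·Hᵀ + R = [67 51; 51 129]
K = P̄·Hᵀ·S⁻¹ = [-637/2014 205/2014; -327/1007 -222/1007]
x' − x̄ = [10053/2014, 8433/1007] = K·y
y = (KᵀK)⁻¹·Kᵀ·(x' − x̄) = [-19, -10]
z = y + H·x̄ = [-19, -10] + [16, 12] = [-3, 2]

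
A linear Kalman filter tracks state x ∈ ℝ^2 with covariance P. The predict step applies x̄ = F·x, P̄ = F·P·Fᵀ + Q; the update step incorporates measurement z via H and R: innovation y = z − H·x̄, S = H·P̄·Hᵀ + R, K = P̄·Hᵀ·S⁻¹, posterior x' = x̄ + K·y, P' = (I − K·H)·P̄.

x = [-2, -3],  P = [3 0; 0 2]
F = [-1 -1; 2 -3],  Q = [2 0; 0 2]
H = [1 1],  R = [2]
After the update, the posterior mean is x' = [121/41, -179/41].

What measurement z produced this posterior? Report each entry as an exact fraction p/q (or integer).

x̄ = F·x = [5, 5]
P̄ = F·P·Fᵀ + Q = [7 0; 0 32]
S = H·P̄·Hᵀ + R = [41]
K = P̄·Hᵀ·S⁻¹ = [7/41; 32/41]
x' − x̄ = [-84/41, -384/41] = K·y
y = (KᵀK)⁻¹·Kᵀ·(x' − x̄) = [-12]
z = y + H·x̄ = [-12] + [10] = [-2]

z = [-2]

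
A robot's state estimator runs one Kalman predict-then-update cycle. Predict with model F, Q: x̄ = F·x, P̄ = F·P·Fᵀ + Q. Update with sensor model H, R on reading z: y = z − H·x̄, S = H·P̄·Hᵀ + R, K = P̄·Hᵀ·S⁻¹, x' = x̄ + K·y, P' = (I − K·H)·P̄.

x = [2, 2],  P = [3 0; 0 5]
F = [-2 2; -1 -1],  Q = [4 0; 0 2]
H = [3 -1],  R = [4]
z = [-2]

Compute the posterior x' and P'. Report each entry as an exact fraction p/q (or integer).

x' = [-336/181, -658/181]
P' = [244/181 508/181; 508/181 1568/181]

x̄ = F·x = [0, -4]
P̄ = F·P·Fᵀ + Q = [36 -4; -4 10]
y = z − H·x̄ = [-6]
S = H·P̄·Hᵀ + R = [362]
K = P̄·Hᵀ·S⁻¹ = [56/181; -11/181]
x' = x̄ + K·y = [-336/181, -658/181]
P' = (I − K·H)·P̄ = [244/181 508/181; 508/181 1568/181]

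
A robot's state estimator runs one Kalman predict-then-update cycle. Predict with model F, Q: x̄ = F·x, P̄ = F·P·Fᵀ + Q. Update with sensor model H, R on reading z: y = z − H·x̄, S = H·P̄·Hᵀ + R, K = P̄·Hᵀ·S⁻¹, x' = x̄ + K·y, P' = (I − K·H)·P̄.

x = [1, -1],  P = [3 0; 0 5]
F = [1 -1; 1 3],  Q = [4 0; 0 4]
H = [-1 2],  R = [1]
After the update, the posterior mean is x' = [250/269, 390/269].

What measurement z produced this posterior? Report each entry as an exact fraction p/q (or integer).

z = [2]

x̄ = F·x = [2, -2]
P̄ = F·P·Fᵀ + Q = [12 -12; -12 52]
S = H·P̄·Hᵀ + R = [269]
K = P̄·Hᵀ·S⁻¹ = [-36/269; 116/269]
x' − x̄ = [-288/269, 928/269] = K·y
y = (KᵀK)⁻¹·Kᵀ·(x' − x̄) = [8]
z = y + H·x̄ = [8] + [-6] = [2]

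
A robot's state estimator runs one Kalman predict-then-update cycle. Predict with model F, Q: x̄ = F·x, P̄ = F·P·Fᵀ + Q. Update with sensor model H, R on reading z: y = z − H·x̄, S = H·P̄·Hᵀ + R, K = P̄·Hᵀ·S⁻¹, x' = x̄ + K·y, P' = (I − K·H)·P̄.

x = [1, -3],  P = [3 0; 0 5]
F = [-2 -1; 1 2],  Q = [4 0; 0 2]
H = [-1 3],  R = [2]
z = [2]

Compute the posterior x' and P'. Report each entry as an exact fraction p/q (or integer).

x' = [-449/172, -41/172]
P' = [2463/344 775/344; 775/344 319/344]

x̄ = F·x = [1, -5]
P̄ = F·P·Fᵀ + Q = [21 -16; -16 25]
y = z − H·x̄ = [18]
S = H·P̄·Hᵀ + R = [344]
K = P̄·Hᵀ·S⁻¹ = [-69/344; 91/344]
x' = x̄ + K·y = [-449/172, -41/172]
P' = (I − K·H)·P̄ = [2463/344 775/344; 775/344 319/344]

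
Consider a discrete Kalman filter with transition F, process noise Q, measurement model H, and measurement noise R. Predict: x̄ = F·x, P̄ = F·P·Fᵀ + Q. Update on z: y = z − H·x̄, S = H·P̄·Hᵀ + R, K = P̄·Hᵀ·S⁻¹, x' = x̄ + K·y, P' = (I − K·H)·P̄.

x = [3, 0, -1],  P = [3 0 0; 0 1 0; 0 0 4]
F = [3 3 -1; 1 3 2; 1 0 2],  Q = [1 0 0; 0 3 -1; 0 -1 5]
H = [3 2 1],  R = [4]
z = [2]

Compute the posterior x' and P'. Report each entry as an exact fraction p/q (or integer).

x' = [2726/719, -2691/719, -1234/719]
P' = [8743/719 -8650/719 -8353/719; -8650/719 10189/719 6012/719; -8353/719 6012/719 13287/719]

x̄ = F·x = [10, 1, 1]
P̄ = F·P·Fᵀ + Q = [41 10 1; 10 31 18; 1 18 24]
y = z − H·x̄ = [-31]
S = H·P̄·Hᵀ + R = [719]
K = P̄·Hᵀ·S⁻¹ = [144/719; 110/719; 63/719]
x' = x̄ + K·y = [2726/719, -2691/719, -1234/719]
P' = (I − K·H)·P̄ = [8743/719 -8650/719 -8353/719; -8650/719 10189/719 6012/719; -8353/719 6012/719 13287/719]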